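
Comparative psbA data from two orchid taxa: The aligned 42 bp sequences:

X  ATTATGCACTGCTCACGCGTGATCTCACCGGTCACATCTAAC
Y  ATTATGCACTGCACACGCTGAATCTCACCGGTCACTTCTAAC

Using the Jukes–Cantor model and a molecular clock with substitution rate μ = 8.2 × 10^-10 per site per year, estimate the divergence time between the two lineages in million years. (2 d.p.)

The sequences differ at 5 of 42 sites (13, 19, 20, 21, 36), so p = 5/42 ≈ 0.119048.
d = −(3/4) ln(1 − 4p/3) = −0.75 ln(1 − 0.158731) = −0.75 ln(0.841269)
  = −0.75 × (-0.172844) = 0.129633 substitutions/site.
Under a molecular clock d = 2μt, so t = d/(2μ) = 0.129633 / (2 × 8.2 × 10^-10) = 79.04 million years.

79.04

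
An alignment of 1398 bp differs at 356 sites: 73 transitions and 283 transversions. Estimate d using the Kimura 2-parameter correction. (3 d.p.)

0.313

P = 73/1398 ≈ 0.052217 and Q = 283/1398 ≈ 0.202432.
Under the Kimura two-parameter model, d = −½ ln(1 − 2P − Q) − ¼ ln(1 − 2Q).
1 − 2P − Q = 0.693134, giving −½ ln(0.693134) = 0.183266.
1 − 2Q = 0.595136, giving −¼ ln(0.595136) = 0.129741.
d = 0.183266 + 0.129741 = 0.313007.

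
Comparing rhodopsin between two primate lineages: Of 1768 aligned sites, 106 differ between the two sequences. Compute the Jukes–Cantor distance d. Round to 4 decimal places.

0.0625

p = 106/1768 ≈ 0.059955.
d = −(3/4) ln(1 − 4p/3) = −0.75 ln(1 − 0.07994) = −0.75 ln(0.92006)
  = −0.75 × (-0.083316) = 0.062487 substitutions/site.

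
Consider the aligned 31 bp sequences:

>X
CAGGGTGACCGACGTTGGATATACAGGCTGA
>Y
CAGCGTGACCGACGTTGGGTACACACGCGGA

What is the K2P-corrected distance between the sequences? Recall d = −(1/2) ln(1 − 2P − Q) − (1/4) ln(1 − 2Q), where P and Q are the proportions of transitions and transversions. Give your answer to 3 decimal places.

0.182

Of 31 sites, 2 differences are transitions and 3 are transversions, so P = 2/31 ≈ 0.064516 and Q = 3/31 ≈ 0.096774.
Under the Kimura two-parameter model, d = −½ ln(1 − 2P − Q) − ¼ ln(1 − 2Q).
1 − 2P − Q = 0.774194, giving −½ ln(0.774194) = 0.127966.
1 − 2Q = 0.806452, giving −¼ ln(0.806452) = 0.053778.
d = 0.127966 + 0.053778 = 0.181744.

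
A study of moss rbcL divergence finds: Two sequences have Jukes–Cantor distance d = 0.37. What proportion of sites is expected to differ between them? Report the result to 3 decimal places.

p = (3/4)(1 − e^(−4d/3)) = 0.75 × (1 − e^(-0.493333)) = 0.75 × (1 − 0.610588) = 0.292059.

0.292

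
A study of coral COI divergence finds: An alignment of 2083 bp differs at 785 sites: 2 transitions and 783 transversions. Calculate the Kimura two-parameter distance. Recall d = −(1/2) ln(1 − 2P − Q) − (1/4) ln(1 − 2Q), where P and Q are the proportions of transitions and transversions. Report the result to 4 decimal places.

P = 2/2083 ≈ 0.00096 and Q = 783/2083 ≈ 0.3759.
Under the Kimura two-parameter model, d = −½ ln(1 − 2P − Q) − ¼ ln(1 − 2Q).
1 − 2P − Q = 0.62218, giving −½ ln(0.62218) = 0.237263.
1 − 2Q = 0.2482, giving −¼ ln(0.2482) = 0.348380.
d = 0.237263 + 0.348380 = 0.585643.

0.5856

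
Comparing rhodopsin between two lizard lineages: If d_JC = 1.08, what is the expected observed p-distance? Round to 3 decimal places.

0.572

p = (3/4)(1 − e^(−4d/3)) = 0.75 × (1 − e^(-1.44)) = 0.75 × (1 − 0.236928) = 0.572304.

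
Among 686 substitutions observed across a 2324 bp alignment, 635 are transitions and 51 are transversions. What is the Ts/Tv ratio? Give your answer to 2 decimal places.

12.45

R = 635/51 = 12.450980… ≈ 12.45 (to 2 d.p.).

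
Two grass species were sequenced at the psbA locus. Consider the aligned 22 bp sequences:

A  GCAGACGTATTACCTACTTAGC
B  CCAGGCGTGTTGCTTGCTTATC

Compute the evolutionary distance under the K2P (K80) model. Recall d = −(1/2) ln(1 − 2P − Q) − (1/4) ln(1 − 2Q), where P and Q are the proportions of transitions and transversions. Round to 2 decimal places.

Of 22 sites, 5 differences are transitions and 2 are transversions, so P = 5/22 ≈ 0.227273 and Q = 2/22 ≈ 0.090909.
Under the Kimura two-parameter model, d = −½ ln(1 − 2P − Q) − ¼ ln(1 − 2Q).
1 − 2P − Q = 0.454545, giving −½ ln(0.454545) = 0.394229.
1 − 2Q = 0.818182, giving −¼ ln(0.818182) = 0.050168.
d = 0.394229 + 0.050168 = 0.444397.

0.44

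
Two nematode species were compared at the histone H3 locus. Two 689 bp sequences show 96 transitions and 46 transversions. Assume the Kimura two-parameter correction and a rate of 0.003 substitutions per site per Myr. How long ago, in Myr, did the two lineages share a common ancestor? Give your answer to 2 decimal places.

P = 96/689 ≈ 0.139332 and Q = 46/689 ≈ 0.066763.
Under the Kimura two-parameter model, d = −½ ln(1 − 2P − Q) − ¼ ln(1 − 2Q).
1 − 2P − Q = 0.654573, giving −½ ln(0.654573) = 0.211886.
1 − 2Q = 0.866474, giving −¼ ln(0.866474) = 0.035831.
d = 0.211886 + 0.035831 = 0.247717.
Under a molecular clock d = 2μt, so t = d/(2μ) = 0.247717 / (2 × 0.003) = 41.29 Myr.

41.29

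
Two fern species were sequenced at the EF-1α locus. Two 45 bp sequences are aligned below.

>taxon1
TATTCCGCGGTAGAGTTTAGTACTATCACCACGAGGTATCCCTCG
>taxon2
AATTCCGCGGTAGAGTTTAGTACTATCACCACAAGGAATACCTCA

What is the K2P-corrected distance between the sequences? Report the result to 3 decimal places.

0.120

Of 45 sites, 2 differences are transitions and 3 are transversions, so P = 2/45 ≈ 0.044444 and Q = 3/45 ≈ 0.066667.
Under the Kimura two-parameter model, d = −½ ln(1 − 2P − Q) − ¼ ln(1 − 2Q).
1 − 2P − Q = 0.844445, giving −½ ln(0.844445) = 0.084538.
1 − 2Q = 0.866666, giving −¼ ln(0.866666) = 0.035775.
d = 0.084538 + 0.035775 = 0.120313.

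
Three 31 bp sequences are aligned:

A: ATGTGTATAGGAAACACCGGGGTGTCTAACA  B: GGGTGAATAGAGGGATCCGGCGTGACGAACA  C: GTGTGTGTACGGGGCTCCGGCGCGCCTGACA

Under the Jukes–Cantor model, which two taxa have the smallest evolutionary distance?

B and C

A–B: 12/31 differ, p = 0.387, d = 0.544.
A–C: 11/31 differ, p = 0.355, d = 0.481.
B–C: 10/31 differ, p = 0.323, d = 0.422.
The smallest distance is between B and C.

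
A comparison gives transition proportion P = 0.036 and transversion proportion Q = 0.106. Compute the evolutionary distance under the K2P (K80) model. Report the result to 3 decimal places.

Under the Kimura two-parameter model, d = −½ ln(1 − 2P − Q) − ¼ ln(1 − 2Q).
1 − 2P − Q = 0.822, giving −½ ln(0.822) = 0.098007.
1 − 2Q = 0.788, giving −¼ ln(0.788) = 0.059564.
d = 0.098007 + 0.059564 = 0.157571.

0.158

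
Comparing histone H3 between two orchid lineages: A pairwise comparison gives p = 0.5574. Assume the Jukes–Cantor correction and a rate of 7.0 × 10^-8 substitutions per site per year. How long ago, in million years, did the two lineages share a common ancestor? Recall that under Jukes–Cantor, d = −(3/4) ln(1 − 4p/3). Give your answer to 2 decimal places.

d = −(3/4) ln(1 − 4p/3) = −0.75 ln(1 − 0.7432) = −0.75 ln(0.2568)
  = −0.75 × (-1.359458) = 1.019594 substitutions/site.
Under a molecular clock d = 2μt, so t = d/(2μ) = 1.019594 / (2 × 7.0 × 10^-8) = 7.28 million years.

7.28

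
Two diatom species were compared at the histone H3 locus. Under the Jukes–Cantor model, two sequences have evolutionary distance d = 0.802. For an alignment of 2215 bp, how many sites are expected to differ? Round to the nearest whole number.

Invert JC69: p = (3/4)(1 − e^(−4d/3)) = 0.75 × (1 − e^(-1.069333)) = 0.75 × (1 − 0.343237) = 0.492572.
Expected differing sites = pL ≈ 0.492572 × 2215 = 1091.04698 ≈ 1091.

1091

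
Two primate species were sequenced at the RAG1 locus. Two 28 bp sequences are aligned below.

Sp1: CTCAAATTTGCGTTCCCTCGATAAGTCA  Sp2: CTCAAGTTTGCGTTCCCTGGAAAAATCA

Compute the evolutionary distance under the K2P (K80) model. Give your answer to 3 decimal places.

Of 28 sites, 2 differences are transitions and 2 are transversions, so P = 2/28 ≈ 0.071429 and Q = 2/28 ≈ 0.071429.
Under the Kimura two-parameter model, d = −½ ln(1 − 2P − Q) − ¼ ln(1 − 2Q).
1 − 2P − Q = 0.785713, giving −½ ln(0.785713) = 0.120582.
1 − 2Q = 0.857142, giving −¼ ln(0.857142) = 0.038538.
d = 0.120582 + 0.038538 = 0.159120.

0.159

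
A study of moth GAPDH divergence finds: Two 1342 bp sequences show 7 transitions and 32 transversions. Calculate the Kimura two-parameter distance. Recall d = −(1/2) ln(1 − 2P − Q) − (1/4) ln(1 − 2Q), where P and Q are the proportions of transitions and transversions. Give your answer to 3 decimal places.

0.030

P = 7/1342 ≈ 0.005216 and Q = 32/1342 ≈ 0.023845.
Under the Kimura two-parameter model, d = −½ ln(1 − 2P − Q) − ¼ ln(1 − 2Q).
1 − 2P − Q = 0.965723, giving −½ ln(0.965723) = 0.017439.
1 − 2Q = 0.95231, giving −¼ ln(0.95231) = 0.012216.
d = 0.017439 + 0.012216 = 0.029655.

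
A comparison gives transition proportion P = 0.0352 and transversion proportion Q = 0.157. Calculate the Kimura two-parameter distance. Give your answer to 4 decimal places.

0.2232

Under the Kimura two-parameter model, d = −½ ln(1 − 2P − Q) − ¼ ln(1 − 2Q).
1 − 2P − Q = 0.7726, giving −½ ln(0.7726) = 0.128997.
1 − 2Q = 0.686, giving −¼ ln(0.686) = 0.094219.
d = 0.128997 + 0.094219 = 0.223216.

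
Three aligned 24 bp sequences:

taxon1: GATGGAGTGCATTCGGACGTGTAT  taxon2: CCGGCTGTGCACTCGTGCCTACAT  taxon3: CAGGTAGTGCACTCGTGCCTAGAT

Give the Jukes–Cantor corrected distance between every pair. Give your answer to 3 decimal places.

d(taxon1,taxon2) = 0.708, d(taxon1,taxon3) = 0.520, d(taxon2,taxon3) = 0.188

taxon1–taxon2: 11/24 sites differ → p ≈ 0.458333, d = −0.75 ln(1 − 0.611111) = 0.708346 ≈ 0.708.
taxon1–taxon3: 9/24 sites differ → p = 0.375, d = −0.75 ln(1 − 0.5) = 0.519860 ≈ 0.520.
taxon2–taxon3: 4/24 sites differ → p ≈ 0.166667, d = −0.75 ln(1 − 0.222223) = 0.188487 ≈ 0.188.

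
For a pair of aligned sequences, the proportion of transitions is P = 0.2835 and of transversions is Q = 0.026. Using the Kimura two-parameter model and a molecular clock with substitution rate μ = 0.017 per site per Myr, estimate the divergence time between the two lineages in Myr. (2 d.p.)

13.61

Under the Kimura two-parameter model, d = −½ ln(1 − 2P − Q) − ¼ ln(1 − 2Q).
1 − 2P − Q = 0.407, giving −½ ln(0.407) = 0.449471.
1 − 2Q = 0.948, giving −¼ ln(0.948) = 0.013350.
d = 0.449471 + 0.013350 = 0.462821.
Under a molecular clock d = 2μt, so t = d/(2μ) = 0.462821 / (2 × 0.017) = 13.61 Myr.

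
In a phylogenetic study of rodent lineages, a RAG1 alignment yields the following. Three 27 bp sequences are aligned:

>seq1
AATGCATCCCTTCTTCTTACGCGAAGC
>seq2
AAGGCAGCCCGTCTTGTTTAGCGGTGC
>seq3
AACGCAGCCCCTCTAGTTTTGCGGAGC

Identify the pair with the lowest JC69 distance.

seq1–seq2: 8/27 differ, p = 0.296, d = 0.377.
seq1–seq3: 8/27 differ, p = 0.296, d = 0.377.
seq2–seq3: 5/27 differ, p = 0.185, d = 0.213.
The smallest distance is between seq2 and seq3.

seq2 and seq3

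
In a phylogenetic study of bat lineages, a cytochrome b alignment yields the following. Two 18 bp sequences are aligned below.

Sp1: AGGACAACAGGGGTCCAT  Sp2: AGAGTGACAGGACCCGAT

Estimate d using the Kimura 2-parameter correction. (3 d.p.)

Of 18 sites, 6 differences are transitions and 2 are transversions, so P = 6/18 ≈ 0.333333 and Q = 2/18 ≈ 0.111111.
Under the Kimura two-parameter model, d = −½ ln(1 − 2P − Q) − ¼ ln(1 − 2Q).
1 − 2P − Q = 0.222223, giving −½ ln(0.222223) = 0.752037.
1 − 2Q = 0.777778, giving −¼ ln(0.777778) = 0.062829.
d = 0.752037 + 0.062829 = 0.814866.

0.815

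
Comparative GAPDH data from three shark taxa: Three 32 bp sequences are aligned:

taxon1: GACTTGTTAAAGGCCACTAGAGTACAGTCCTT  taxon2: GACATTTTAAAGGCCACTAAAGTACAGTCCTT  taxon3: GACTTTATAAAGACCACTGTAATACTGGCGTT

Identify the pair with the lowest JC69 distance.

taxon1–taxon2: 3/32 differ, p = 0.094, d = 0.100.
taxon1–taxon3: 9/32 differ, p = 0.281, d = 0.353.
taxon2–taxon3: 9/32 differ, p = 0.281, d = 0.353.
The smallest distance is between taxon1 and taxon2.

taxon1 and taxon2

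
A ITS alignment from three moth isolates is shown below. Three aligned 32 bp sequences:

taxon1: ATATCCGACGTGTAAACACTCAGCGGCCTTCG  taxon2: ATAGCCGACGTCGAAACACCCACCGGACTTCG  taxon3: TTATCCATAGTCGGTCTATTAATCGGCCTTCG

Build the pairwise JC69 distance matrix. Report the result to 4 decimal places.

taxon1–taxon2: 6/32 sites differ → p = 0.1875, d = −0.75 ln(1 − 0.25) = 0.215762 ≈ 0.2158.
taxon1–taxon3: 13/32 sites differ → p = 0.40625, d = −0.75 ln(1 − 0.541667) = 0.585119 ≈ 0.5851.
taxon2–taxon3: 14/32 sites differ → p = 0.4375, d = −0.75 ln(1 − 0.583333) = 0.656601 ≈ 0.6566.

d(taxon1,taxon2) = 0.2158, d(taxon1,taxon3) = 0.5851, d(taxon2,taxon3) = 0.6566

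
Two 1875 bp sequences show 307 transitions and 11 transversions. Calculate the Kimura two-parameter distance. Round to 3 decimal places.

0.206

P = 307/1875 ≈ 0.163733 and Q = 11/1875 ≈ 0.005867.
Under the Kimura two-parameter model, d = −½ ln(1 − 2P − Q) − ¼ ln(1 − 2Q).
1 − 2P − Q = 0.666667, giving −½ ln(0.666667) = 0.202732.
1 − 2Q = 0.988266, giving −¼ ln(0.988266) = 0.002951.
d = 0.202732 + 0.002951 = 0.205683.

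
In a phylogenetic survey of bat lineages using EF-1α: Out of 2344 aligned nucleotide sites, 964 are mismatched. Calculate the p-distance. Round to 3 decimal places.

p = 964/2344 = 0.411262… ≈ 0.411 (to 3 d.p.).

0.411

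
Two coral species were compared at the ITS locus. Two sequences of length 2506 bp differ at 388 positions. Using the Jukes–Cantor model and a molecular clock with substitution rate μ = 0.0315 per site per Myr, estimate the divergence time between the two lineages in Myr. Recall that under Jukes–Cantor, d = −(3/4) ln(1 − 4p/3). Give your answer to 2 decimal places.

p = 388/2506 ≈ 0.154828.
d = −(3/4) ln(1 − 4p/3) = −0.75 ln(1 − 0.206437) = −0.75 ln(0.793563)
  = −0.75 × (-0.231222) = 0.173417 substitutions/site.
Under a molecular clock d = 2μt, so t = d/(2μ) = 0.173417 / (2 × 0.0315) = 2.75 Myr.

2.75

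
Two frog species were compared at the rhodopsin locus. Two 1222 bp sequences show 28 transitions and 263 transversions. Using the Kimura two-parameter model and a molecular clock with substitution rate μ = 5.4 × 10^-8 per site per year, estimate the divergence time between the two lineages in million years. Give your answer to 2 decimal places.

P = 28/1222 ≈ 0.022913 and Q = 263/1222 ≈ 0.215221.
Under the Kimura two-parameter model, d = −½ ln(1 − 2P − Q) − ¼ ln(1 − 2Q).
1 − 2P − Q = 0.738953, giving −½ ln(0.738953) = 0.151260.
1 − 2Q = 0.569558, giving −¼ ln(0.569558) = 0.140724.
d = 0.151260 + 0.140724 = 0.291984.
Under a molecular clock d = 2μt, so t = d/(2μ) = 0.291984 / (2 × 5.4 × 10^-8) = 2.70 million years.

2.70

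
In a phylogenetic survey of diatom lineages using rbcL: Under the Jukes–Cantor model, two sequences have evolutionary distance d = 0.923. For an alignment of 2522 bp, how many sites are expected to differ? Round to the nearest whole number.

Invert JC69: p = (3/4)(1 − e^(−4d/3)) = 0.75 × (1 − e^(-1.230667)) = 0.75 × (1 − 0.292098) = 0.530927.
Expected differing sites = pL ≈ 0.530927 × 2522 = 1338.997894 ≈ 1339.

1339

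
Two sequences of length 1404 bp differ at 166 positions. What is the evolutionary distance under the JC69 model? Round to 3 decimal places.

0.129

p = 166/1404 ≈ 0.118234.
d = −(3/4) ln(1 − 4p/3) = −0.75 ln(1 − 0.157645) = −0.75 ln(0.842355)
  = −0.75 × (-0.171554) = 0.128666 substitutions/site.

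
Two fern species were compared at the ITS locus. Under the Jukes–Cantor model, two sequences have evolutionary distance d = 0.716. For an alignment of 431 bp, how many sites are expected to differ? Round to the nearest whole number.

199

Invert JC69: p = (3/4)(1 − e^(−4d/3)) = 0.75 × (1 − e^(-0.954667)) = 0.75 × (1 − 0.384940) = 0.461295.
Expected differing sites = pL ≈ 0.461295 × 431 = 198.818145 ≈ 199.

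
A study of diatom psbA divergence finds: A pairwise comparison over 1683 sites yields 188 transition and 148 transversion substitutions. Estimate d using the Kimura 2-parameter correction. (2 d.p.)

0.23

P = 188/1683 ≈ 0.111705 and Q = 148/1683 ≈ 0.087938.
Under the Kimura two-parameter model, d = −½ ln(1 − 2P − Q) − ¼ ln(1 − 2Q).
1 − 2P − Q = 0.688652, giving −½ ln(0.688652) = 0.186510.
1 − 2Q = 0.824124, giving −¼ ln(0.824124) = 0.048359.
d = 0.186510 + 0.048359 = 0.234869.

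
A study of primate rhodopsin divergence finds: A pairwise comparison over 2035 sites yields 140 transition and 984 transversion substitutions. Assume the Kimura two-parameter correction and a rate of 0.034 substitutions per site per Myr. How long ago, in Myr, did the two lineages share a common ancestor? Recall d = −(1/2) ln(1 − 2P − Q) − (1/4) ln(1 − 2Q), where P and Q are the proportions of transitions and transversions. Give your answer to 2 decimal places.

P = 140/2035 ≈ 0.068796 and Q = 984/2035 ≈ 0.483538.
Under the Kimura two-parameter model, d = −½ ln(1 − 2P − Q) − ¼ ln(1 − 2Q).
1 − 2P − Q = 0.37887, giving −½ ln(0.37887) = 0.485281.
1 − 2Q = 0.032924, giving −¼ ln(0.032924) = 0.853388.
d = 0.485281 + 0.853388 = 1.338669.
Under a molecular clock d = 2μt, so t = d/(2μ) = 1.338669 / (2 × 0.034) = 19.69 Myr.

19.69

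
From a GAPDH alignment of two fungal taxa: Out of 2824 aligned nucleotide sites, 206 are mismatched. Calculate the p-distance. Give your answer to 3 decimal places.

p = 206/2824 = 0.072946… ≈ 0.073 (to 3 d.p.).

0.073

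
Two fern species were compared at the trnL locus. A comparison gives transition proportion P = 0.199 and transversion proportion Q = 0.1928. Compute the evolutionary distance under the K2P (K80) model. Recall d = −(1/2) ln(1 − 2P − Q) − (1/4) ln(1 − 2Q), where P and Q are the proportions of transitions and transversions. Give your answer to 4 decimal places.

Under the Kimura two-parameter model, d = −½ ln(1 − 2P − Q) − ¼ ln(1 − 2Q).
1 − 2P − Q = 0.4092, giving −½ ln(0.4092) = 0.446776.
1 − 2Q = 0.6144, giving −¼ ln(0.6144) = 0.121777.
d = 0.446776 + 0.121777 = 0.568553.

0.5686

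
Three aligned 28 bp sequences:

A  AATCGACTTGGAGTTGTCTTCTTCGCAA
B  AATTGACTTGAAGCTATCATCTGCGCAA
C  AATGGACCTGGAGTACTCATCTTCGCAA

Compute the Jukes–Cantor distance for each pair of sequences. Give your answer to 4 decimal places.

A–B: 6/28 sites differ → p ≈ 0.214286, d = −0.75 ln(1 − 0.285715) = 0.252355 ≈ 0.2524.
A–C: 5/28 sites differ → p ≈ 0.178571, d = −0.75 ln(1 − 0.238095) = 0.203950 ≈ 0.2040.
B–C: 7/28 sites differ → p = 0.25, d = −0.75 ln(1 − 0.333333) = 0.304098 ≈ 0.3041.

d(A,B) = 0.2524, d(A,C) = 0.2040, d(B,C) = 0.3041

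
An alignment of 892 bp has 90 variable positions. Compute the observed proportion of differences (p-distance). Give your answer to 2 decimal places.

0.10

p = 90/892 = 0.100896… ≈ 0.10 (to 2 d.p.).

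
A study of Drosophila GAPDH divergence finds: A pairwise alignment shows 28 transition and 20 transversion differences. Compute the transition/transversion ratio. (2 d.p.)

R = 28/20 = 1.40.

1.40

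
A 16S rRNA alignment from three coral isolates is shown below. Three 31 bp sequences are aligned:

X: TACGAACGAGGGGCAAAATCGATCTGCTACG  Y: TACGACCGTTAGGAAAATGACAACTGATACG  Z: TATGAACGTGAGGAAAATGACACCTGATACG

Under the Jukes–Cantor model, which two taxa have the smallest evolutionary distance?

Y and Z

X–Y: 11/31 differ, p = 0.355, d = 0.481.
X–Z: 10/31 differ, p = 0.323, d = 0.422.
Y–Z: 4/31 differ, p = 0.129, d = 0.142.
The smallest distance is between Y and Z.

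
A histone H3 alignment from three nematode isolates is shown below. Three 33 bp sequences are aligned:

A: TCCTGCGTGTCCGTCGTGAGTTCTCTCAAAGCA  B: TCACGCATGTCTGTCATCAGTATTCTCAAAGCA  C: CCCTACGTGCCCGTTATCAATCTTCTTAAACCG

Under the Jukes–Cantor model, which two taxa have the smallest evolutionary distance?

A–B: 8/33 differ, p = 0.242, d = 0.293.
A–C: 12/33 differ, p = 0.364, d = 0.497.
B–C: 13/33 differ, p = 0.394, d = 0.559.
The smallest distance is between A and B.

A and B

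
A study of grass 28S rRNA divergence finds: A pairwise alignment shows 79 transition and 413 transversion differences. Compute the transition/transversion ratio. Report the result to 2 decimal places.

0.19

R = 79/413 = 0.191283… ≈ 0.19 (to 2 d.p.).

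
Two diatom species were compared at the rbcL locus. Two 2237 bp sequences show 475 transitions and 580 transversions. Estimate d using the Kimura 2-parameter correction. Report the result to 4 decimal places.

P = 475/2237 ≈ 0.212338 and Q = 580/2237 ≈ 0.259276.
Under the Kimura two-parameter model, d = −½ ln(1 − 2P − Q) − ¼ ln(1 − 2Q).
1 − 2P − Q = 0.316048, giving −½ ln(0.316048) = 0.575931.
1 − 2Q = 0.481448, giving −¼ ln(0.481448) = 0.182739.
d = 0.575931 + 0.182739 = 0.758670.

0.7587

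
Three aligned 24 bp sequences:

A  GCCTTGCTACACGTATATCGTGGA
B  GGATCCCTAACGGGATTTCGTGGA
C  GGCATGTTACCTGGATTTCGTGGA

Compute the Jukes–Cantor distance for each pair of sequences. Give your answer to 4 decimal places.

d(A,B) = 0.5199, d(A,C) = 0.3694, d(B,C) = 0.3694

A–B: 9/24 sites differ → p = 0.375, d = −0.75 ln(1 − 0.5) = 0.519860 ≈ 0.5199.
A–C: 7/24 sites differ → p ≈ 0.291667, d = −0.75 ln(1 − 0.388889) = 0.369358 ≈ 0.3694.
B–C: 7/24 sites differ → p ≈ 0.291667, d = −0.75 ln(1 − 0.388889) = 0.369358 ≈ 0.3694.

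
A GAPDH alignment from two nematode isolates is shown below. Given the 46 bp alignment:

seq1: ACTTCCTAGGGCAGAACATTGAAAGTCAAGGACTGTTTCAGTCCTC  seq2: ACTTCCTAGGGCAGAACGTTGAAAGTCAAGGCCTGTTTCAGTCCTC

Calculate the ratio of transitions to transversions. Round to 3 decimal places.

Transitions are A↔G and C↔T; transversions are all other mismatches.
Transitions: 1. Transversions: 1.
R = 1/1 = 1.000.

1.000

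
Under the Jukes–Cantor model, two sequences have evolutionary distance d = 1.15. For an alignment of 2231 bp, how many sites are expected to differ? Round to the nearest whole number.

Invert JC69: p = (3/4)(1 − e^(−4d/3)) = 0.75 × (1 − e^(-1.533333)) = 0.75 × (1 − 0.215815) = 0.588139.
Expected differing sites = pL ≈ 0.588139 × 2231 = 1312.138109 ≈ 1312.

1312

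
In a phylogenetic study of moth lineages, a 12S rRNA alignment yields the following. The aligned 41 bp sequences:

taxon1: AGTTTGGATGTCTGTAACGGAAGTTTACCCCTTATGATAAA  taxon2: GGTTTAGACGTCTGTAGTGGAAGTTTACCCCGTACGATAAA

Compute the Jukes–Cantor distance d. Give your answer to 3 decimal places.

The sequences differ at 7 of 41 sites (1, 6, 9, 17, 18, 32, 35), so p = 7/41 ≈ 0.170732.
d = −(3/4) ln(1 − 4p/3) = −0.75 ln(1 − 0.227643) = −0.75 ln(0.772357)
  = −0.75 × (-0.258308) = 0.193731 substitutions/site.

0.194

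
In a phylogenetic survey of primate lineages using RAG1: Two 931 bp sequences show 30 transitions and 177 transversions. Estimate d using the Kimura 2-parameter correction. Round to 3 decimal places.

P = 30/931 ≈ 0.032223 and Q = 177/931 ≈ 0.190118.
Under the Kimura two-parameter model, d = −½ ln(1 − 2P − Q) − ¼ ln(1 − 2Q).
1 − 2P − Q = 0.745436, giving −½ ln(0.745436) = 0.146893.
1 − 2Q = 0.619764, giving −¼ ln(0.619764) = 0.119604.
d = 0.146893 + 0.119604 = 0.266497.

0.266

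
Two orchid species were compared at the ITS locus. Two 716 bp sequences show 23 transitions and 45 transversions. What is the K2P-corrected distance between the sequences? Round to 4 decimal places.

0.1015

P = 23/716 ≈ 0.032123 and Q = 45/716 ≈ 0.062849.
Under the Kimura two-parameter model, d = −½ ln(1 − 2P − Q) − ¼ ln(1 − 2Q).
1 − 2P − Q = 0.872905, giving −½ ln(0.872905) = 0.067964.
1 − 2Q = 0.874302, giving −¼ ln(0.874302) = 0.033582.
d = 0.067964 + 0.033582 = 0.101546.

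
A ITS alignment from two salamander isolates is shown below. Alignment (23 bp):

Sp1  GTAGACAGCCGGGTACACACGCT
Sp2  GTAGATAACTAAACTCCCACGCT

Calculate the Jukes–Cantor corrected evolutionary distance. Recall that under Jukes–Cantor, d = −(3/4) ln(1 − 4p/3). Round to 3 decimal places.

0.553

The sequences differ at 9 of 23 sites (6, 8, 10, 11, 12, 13, 14, 15, 17), so p = 9/23 ≈ 0.391304.
d = −(3/4) ln(1 − 4p/3) = −0.75 ln(1 − 0.521739) = −0.75 ln(0.478261)
  = −0.75 × (-0.737599) = 0.553199 substitutions/site.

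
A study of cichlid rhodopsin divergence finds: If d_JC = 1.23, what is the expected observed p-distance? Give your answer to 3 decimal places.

p = (3/4)(1 − e^(−4d/3)) = 0.75 × (1 − e^(-1.64)) = 0.75 × (1 − 0.193980) = 0.604515.

0.605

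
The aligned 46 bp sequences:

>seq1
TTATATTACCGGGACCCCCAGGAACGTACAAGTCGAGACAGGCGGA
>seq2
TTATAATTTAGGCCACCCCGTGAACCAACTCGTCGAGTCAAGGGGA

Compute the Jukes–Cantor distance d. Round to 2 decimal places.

0.47

The sequences differ at 16 of 46 sites, so p = 16/46 ≈ 0.347826.
d = −(3/4) ln(1 − 4p/3) = −0.75 ln(1 − 0.463768) = −0.75 ln(0.536232)
  = −0.75 × (-0.623188) = 0.467391 substitutions/site.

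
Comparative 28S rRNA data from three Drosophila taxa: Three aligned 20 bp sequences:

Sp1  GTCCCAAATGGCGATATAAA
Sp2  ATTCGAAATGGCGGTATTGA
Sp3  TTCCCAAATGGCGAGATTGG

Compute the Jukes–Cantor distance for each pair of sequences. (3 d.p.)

Sp1–Sp2: 6/20 sites differ → p = 0.3, d = −0.75 ln(1 − 0.4) = 0.383119 ≈ 0.383.
Sp1–Sp3: 5/20 sites differ → p = 0.25, d = −0.75 ln(1 − 0.333333) = 0.304098 ≈ 0.304.
Sp2–Sp3: 6/20 sites differ → p = 0.3, d = −0.75 ln(1 − 0.4) = 0.383119 ≈ 0.383.

d(Sp1,Sp2) = 0.383, d(Sp1,Sp3) = 0.304, d(Sp2,Sp3) = 0.383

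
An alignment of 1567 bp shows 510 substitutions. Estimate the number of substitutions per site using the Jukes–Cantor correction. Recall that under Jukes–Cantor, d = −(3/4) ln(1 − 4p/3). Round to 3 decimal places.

0.427

p = 510/1567 ≈ 0.325463.
d = −(3/4) ln(1 − 4p/3) = −0.75 ln(1 − 0.433951) = −0.75 ln(0.566049)
  = −0.75 × (-0.569075) = 0.426806 substitutions/site.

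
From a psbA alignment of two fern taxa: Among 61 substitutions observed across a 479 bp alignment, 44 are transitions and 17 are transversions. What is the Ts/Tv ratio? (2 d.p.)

2.59

R = 44/17 = 2.588235… ≈ 2.59 (to 2 d.p.).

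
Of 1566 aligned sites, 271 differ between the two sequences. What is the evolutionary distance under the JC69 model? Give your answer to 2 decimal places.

p = 271/1566 ≈ 0.173052.
d = −(3/4) ln(1 − 4p/3) = −0.75 ln(1 − 0.230736) = −0.75 ln(0.769264)
  = −0.75 × (-0.262321) = 0.196741 substitutions/site.

0.20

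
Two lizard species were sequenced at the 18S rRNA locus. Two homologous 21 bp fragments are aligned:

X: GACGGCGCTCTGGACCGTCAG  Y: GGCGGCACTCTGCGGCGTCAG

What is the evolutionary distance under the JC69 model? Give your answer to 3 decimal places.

0.286

The sequences differ at 5 of 21 sites (2, 7, 13, 14, 15), so p = 5/21 ≈ 0.238095.
d = −(3/4) ln(1 − 4p/3) = −0.75 ln(1 − 0.31746) = −0.75 ln(0.68254)
  = −0.75 × (-0.381934) = 0.286451 substitutions/site.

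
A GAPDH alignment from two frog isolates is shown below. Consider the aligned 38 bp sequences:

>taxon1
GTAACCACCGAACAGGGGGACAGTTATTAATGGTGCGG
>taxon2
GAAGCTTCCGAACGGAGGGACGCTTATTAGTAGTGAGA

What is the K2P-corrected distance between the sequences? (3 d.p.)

Of 38 sites, 8 differences are transitions and 4 are transversions, so P = 8/38 ≈ 0.210526 and Q = 4/38 ≈ 0.105263.
Under the Kimura two-parameter model, d = −½ ln(1 − 2P − Q) − ¼ ln(1 − 2Q).
1 − 2P − Q = 0.473685, giving −½ ln(0.473685) = 0.373606.
1 − 2Q = 0.789474, giving −¼ ln(0.789474) = 0.059097.
d = 0.373606 + 0.059097 = 0.432703.

0.433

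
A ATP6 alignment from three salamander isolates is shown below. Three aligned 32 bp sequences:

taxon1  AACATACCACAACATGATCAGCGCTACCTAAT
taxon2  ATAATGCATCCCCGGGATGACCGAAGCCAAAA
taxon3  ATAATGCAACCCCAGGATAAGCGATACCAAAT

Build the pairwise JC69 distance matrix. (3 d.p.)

d(taxon1,taxon2) = 0.824, d(taxon1,taxon3) = 0.404, d(taxon2,taxon3) = 0.259

taxon1–taxon2: 16/32 sites differ → p = 0.5, d = −0.75 ln(1 − 0.666667) = 0.823960 ≈ 0.824.
taxon1–taxon3: 10/32 sites differ → p = 0.3125, d = −0.75 ln(1 − 0.416667) = 0.404248 ≈ 0.404.
taxon2–taxon3: 7/32 sites differ → p = 0.21875, d = −0.75 ln(1 − 0.291667) = 0.258631 ≈ 0.259.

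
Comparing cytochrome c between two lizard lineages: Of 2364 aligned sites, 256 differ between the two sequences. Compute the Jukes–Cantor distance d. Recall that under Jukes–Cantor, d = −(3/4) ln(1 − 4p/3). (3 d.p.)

0.117

p = 256/2364 ≈ 0.108291.
d = −(3/4) ln(1 − 4p/3) = −0.75 ln(1 − 0.144388) = −0.75 ln(0.855612)
  = −0.75 × (-0.155938) = 0.116954 substitutions/site.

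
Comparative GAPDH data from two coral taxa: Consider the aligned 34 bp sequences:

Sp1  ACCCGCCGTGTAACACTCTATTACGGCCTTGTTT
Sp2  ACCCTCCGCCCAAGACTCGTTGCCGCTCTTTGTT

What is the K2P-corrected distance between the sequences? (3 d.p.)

0.540

Of 34 sites, 3 differences are transitions and 10 are transversions, so P = 3/34 ≈ 0.088235 and Q = 10/34 ≈ 0.294118.
Under the Kimura two-parameter model, d = −½ ln(1 − 2P − Q) − ¼ ln(1 − 2Q).
1 − 2P − Q = 0.529412, giving −½ ln(0.529412) = 0.317994.
1 − 2Q = 0.411764, giving −¼ ln(0.411764) = 0.221826.
d = 0.317994 + 0.221826 = 0.539820.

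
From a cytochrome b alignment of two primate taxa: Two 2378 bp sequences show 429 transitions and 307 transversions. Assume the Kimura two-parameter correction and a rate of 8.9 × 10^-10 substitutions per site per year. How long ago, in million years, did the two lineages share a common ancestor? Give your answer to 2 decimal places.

231.04

P = 429/2378 ≈ 0.180404 and Q = 307/2378 ≈ 0.1291.
Under the Kimura two-parameter model, d = −½ ln(1 − 2P − Q) − ¼ ln(1 − 2Q).
1 − 2P − Q = 0.510092, giving −½ ln(0.510092) = 0.336582.
1 − 2Q = 0.7418, giving −¼ ln(0.7418) = 0.074669.
d = 0.336582 + 0.074669 = 0.411251.
Under a molecular clock d = 2μt, so t = d/(2μ) = 0.411251 / (2 × 8.9 × 10^-10) = 231.04 million years.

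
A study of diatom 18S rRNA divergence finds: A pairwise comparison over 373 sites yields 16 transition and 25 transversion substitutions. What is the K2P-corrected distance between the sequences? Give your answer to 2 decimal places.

P = 16/373 ≈ 0.042895 and Q = 25/373 ≈ 0.067024.
Under the Kimura two-parameter model, d = −½ ln(1 − 2P − Q) − ¼ ln(1 − 2Q).
1 − 2P − Q = 0.847186, giving −½ ln(0.847186) = 0.082918.
1 − 2Q = 0.865952, giving −¼ ln(0.865952) = 0.035981.
d = 0.082918 + 0.035981 = 0.118899.

0.12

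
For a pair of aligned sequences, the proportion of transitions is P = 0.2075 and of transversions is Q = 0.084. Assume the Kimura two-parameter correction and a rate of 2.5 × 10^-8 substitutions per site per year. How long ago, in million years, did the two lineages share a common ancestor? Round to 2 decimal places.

7.83

Under the Kimura two-parameter model, d = −½ ln(1 − 2P − Q) − ¼ ln(1 − 2Q).
1 − 2P − Q = 0.501, giving −½ ln(0.501) = 0.345575.
1 − 2Q = 0.832, giving −¼ ln(0.832) = 0.045981.
d = 0.345575 + 0.045981 = 0.391556.
Under a molecular clock d = 2μt, so t = d/(2μ) = 0.391556 / (2 × 2.5 × 10^-8) = 7.83 million years.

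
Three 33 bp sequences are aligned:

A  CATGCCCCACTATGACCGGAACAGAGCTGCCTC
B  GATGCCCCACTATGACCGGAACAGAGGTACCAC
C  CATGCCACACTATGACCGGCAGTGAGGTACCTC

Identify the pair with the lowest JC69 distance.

A and B

A–B: 4/33 differ, p = 0.121, d = 0.132.
A–C: 6/33 differ, p = 0.182, d = 0.208.
B–C: 6/33 differ, p = 0.182, d = 0.208.
The smallest distance is between A and B.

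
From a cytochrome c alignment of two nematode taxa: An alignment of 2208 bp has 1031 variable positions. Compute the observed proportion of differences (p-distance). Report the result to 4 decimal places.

p = 1031/2208 = 0.466938… ≈ 0.4669 (to 4 d.p.).

0.4669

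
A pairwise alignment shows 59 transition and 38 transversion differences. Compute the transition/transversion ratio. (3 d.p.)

R = 59/38 = 1.552631… ≈ 1.553 (to 3 d.p.).

1.553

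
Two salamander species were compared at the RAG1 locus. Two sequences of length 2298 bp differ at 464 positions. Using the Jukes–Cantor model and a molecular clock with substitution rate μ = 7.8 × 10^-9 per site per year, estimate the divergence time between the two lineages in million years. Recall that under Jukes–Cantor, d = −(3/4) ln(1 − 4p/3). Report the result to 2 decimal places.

p = 464/2298 ≈ 0.201915.
d = −(3/4) ln(1 − 4p/3) = −0.75 ln(1 − 0.26922) = −0.75 ln(0.73078)
  = −0.75 × (-0.313643) = 0.235232 substitutions/site.
Under a molecular clock d = 2μt, so t = d/(2μ) = 0.235232 / (2 × 7.8 × 10^-9) = 15.08 million years.

15.08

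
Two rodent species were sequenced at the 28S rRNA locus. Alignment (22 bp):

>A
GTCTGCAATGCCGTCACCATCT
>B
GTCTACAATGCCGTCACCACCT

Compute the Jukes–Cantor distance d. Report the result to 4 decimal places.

The sequences differ at 2 of 22 sites (5, 20), so p = 2/22 ≈ 0.090909.
d = −(3/4) ln(1 − 4p/3) = −0.75 ln(1 − 0.121212) = −0.75 ln(0.878788)
  = −0.75 × (-0.129212) = 0.096909 substitutions/site.

0.0969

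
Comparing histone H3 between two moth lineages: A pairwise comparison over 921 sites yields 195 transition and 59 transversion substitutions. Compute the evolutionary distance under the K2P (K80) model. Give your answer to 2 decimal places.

0.37

P = 195/921 ≈ 0.211726 and Q = 59/921 ≈ 0.064061.
Under the Kimura two-parameter model, d = −½ ln(1 − 2P − Q) − ¼ ln(1 − 2Q).
1 − 2P − Q = 0.512487, giving −½ ln(0.512487) = 0.334240.
1 − 2Q = 0.871878, giving −¼ ln(0.871878) = 0.034276.
d = 0.334240 + 0.034276 = 0.368516.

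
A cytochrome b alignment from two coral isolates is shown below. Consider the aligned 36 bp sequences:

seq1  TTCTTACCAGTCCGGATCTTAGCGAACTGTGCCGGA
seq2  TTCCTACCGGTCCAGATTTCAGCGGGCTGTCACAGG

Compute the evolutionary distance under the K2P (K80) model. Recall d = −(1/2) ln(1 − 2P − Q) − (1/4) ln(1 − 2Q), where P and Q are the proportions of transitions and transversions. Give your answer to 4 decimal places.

Of 36 sites, 9 differences are transitions and 2 are transversions, so P = 9/36 = 0.25 and Q = 2/36 ≈ 0.055556.
Under the Kimura two-parameter model, d = −½ ln(1 − 2P − Q) − ¼ ln(1 − 2Q).
1 − 2P − Q = 0.444444, giving −½ ln(0.444444) = 0.405466.
1 − 2Q = 0.888888, giving −¼ ln(0.888888) = 0.029446.
d = 0.405466 + 0.029446 = 0.434912.

0.4349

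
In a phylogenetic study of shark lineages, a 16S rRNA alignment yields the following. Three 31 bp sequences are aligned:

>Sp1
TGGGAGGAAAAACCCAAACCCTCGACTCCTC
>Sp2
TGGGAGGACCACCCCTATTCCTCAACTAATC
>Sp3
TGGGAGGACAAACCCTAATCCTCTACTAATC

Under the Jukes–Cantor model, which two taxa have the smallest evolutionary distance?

Sp2 and Sp3

Sp1–Sp2: 9/31 differ, p = 0.290, d = 0.367.
Sp1–Sp3: 6/31 differ, p = 0.194, d = 0.224.
Sp2–Sp3: 4/31 differ, p = 0.129, d = 0.142.
The smallest distance is between Sp2 and Sp3.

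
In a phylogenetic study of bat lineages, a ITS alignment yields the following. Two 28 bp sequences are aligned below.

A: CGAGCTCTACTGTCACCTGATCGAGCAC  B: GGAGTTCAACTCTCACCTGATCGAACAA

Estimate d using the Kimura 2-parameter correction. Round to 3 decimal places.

0.252

Of 28 sites, 2 differences are transitions and 4 are transversions, so P = 2/28 ≈ 0.071429 and Q = 4/28 ≈ 0.142857.
Under the Kimura two-parameter model, d = −½ ln(1 − 2P − Q) − ¼ ln(1 − 2Q).
1 − 2P − Q = 0.714285, giving −½ ln(0.714285) = 0.168237.
1 − 2Q = 0.714286, giving −¼ ln(0.714286) = 0.084118.
d = 0.168237 + 0.084118 = 0.252355.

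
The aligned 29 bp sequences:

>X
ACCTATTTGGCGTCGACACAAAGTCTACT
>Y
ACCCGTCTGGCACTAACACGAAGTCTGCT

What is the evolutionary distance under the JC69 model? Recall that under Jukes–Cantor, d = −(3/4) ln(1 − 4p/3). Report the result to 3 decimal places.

The sequences differ at 9 of 29 sites (4, 5, 7, 12, 13, 14, 15, 20, 27), so p = 9/29 ≈ 0.310345.
d = −(3/4) ln(1 − 4p/3) = −0.75 ln(1 − 0.413793) = −0.75 ln(0.586207)
  = −0.75 × (-0.534082) = 0.400562 substitutions/site.

0.401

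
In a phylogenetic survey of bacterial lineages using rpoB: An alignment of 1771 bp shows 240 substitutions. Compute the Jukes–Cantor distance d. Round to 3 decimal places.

0.149

p = 240/1771 ≈ 0.135517.
d = −(3/4) ln(1 − 4p/3) = −0.75 ln(1 − 0.180689) = −0.75 ln(0.819311)
  = −0.75 × (-0.199292) = 0.149469 substitutions/site.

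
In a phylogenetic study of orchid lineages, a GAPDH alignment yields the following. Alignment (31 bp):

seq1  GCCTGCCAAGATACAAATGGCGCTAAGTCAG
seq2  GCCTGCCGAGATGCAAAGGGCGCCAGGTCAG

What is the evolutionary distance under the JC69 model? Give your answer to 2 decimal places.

The sequences differ at 5 of 31 sites (8, 13, 18, 24, 26), so p = 5/31 ≈ 0.16129.
d = −(3/4) ln(1 − 4p/3) = −0.75 ln(1 − 0.215053) = −0.75 ln(0.784947)
  = −0.75 × (-0.242139) = 0.181604 substitutions/site.

0.18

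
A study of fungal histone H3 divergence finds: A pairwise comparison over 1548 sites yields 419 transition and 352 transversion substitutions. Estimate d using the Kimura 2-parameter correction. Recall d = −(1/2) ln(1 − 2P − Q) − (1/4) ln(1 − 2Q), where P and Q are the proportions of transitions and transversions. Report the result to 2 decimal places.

0.88

P = 419/1548 ≈ 0.270672 and Q = 352/1548 ≈ 0.22739.
Under the Kimura two-parameter model, d = −½ ln(1 − 2P − Q) − ¼ ln(1 − 2Q).
1 − 2P − Q = 0.231266, giving −½ ln(0.231266) = 0.732093.
1 − 2Q = 0.54522, giving −¼ ln(0.54522) = 0.151641.
d = 0.732093 + 0.151641 = 0.883734.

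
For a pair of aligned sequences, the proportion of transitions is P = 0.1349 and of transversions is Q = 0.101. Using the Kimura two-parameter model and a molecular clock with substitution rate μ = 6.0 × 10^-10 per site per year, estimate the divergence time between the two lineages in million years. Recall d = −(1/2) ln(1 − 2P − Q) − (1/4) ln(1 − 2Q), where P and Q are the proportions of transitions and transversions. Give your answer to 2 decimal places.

Under the Kimura two-parameter model, d = −½ ln(1 − 2P − Q) − ¼ ln(1 − 2Q).
1 − 2P − Q = 0.6292, giving −½ ln(0.6292) = 0.231653.
1 − 2Q = 0.798, giving −¼ ln(0.798) = 0.056412.
d = 0.231653 + 0.056412 = 0.288065.
Under a molecular clock d = 2μt, so t = d/(2μ) = 0.288065 / (2 × 6.0 × 10^-10) = 240.05 million years.

240.05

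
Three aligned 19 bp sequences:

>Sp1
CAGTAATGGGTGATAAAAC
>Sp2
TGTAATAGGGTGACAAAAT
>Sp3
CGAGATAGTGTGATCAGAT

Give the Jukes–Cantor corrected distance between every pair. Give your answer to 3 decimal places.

d(Sp1,Sp2) = 0.618, d(Sp1,Sp3) = 0.749, d(Sp2,Sp3) = 0.507

Sp1–Sp2: 8/19 sites differ → p ≈ 0.421053, d = −0.75 ln(1 − 0.561404) = 0.618132 ≈ 0.618.
Sp1–Sp3: 9/19 sites differ → p ≈ 0.473684, d = −0.75 ln(1 − 0.631579) = 0.748897 ≈ 0.749.
Sp2–Sp3: 7/19 sites differ → p ≈ 0.368421, d = −0.75 ln(1 − 0.491228) = 0.506816 ≈ 0.507.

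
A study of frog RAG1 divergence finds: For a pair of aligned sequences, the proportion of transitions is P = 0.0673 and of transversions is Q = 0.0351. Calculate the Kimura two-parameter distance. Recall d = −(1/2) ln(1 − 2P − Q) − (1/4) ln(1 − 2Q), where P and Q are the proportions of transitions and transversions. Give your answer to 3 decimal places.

0.111

Under the Kimura two-parameter model, d = −½ ln(1 − 2P − Q) − ¼ ln(1 − 2Q).
1 − 2P − Q = 0.8303, giving −½ ln(0.8303) = 0.092984.
1 − 2Q = 0.9298, giving −¼ ln(0.9298) = 0.018196.
d = 0.092984 + 0.018196 = 0.111180.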